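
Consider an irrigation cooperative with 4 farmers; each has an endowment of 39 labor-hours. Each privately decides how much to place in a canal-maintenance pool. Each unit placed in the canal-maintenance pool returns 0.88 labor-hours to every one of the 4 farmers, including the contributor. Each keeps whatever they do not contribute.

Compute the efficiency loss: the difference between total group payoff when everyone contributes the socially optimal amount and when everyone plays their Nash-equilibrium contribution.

The private return per contributed unit is 0.88 < 1, so contributing 0 is dominant for every player. At the Nash equilibrium everyone keeps their 39, and the group total is 4 × 39 = 156.
Each contributed unit returns 3.520 to the group as a whole (0.88 to each of 4 players), which exceeds 1, so the social optimum is full contribution: group total = 3.520 × 156 = 549.12.
Efficiency loss = 549.12 − 156 = 393.12.

393.12 labor-hours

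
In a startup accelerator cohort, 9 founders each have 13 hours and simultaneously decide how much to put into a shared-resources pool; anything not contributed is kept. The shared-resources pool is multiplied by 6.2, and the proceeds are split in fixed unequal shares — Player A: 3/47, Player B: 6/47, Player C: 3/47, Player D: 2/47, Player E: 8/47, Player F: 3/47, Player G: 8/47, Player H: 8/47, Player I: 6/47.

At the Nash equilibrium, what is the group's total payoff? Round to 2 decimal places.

319.80 hours

Each unit j contributes comes back to j as 6.2 × (j's share), so j prefers to contribute only if that share exceeds 1/6.2 = 0.1613; otherwise keeping the unit dominates.
The shares above 0.1613 belong to Player E, Player G and Player H, contributing 13 each; the remaining 6 contribute 0. Total contributed: 39.
The shared-resources pool pays out 6.2 × 39 = 241.80 in total (split across the unequal shares, but the aggregate is all that matters for the group sum).
The 6 free-riders keep 13 each, adding 78. Group total = 78 + 241.80 = 319.80.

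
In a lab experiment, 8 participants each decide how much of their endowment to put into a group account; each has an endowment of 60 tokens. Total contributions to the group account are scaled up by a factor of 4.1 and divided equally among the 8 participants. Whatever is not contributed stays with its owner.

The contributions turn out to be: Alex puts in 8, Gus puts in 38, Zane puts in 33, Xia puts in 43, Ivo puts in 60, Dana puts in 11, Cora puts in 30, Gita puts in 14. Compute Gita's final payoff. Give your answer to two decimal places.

167.46 tokens

Total contributed: 8 + 38 + 33 + 43 + 60 + 11 + 30 + 14 = 237.
Each receives 4.1 × 237 / 8 = 121.46 from the group account.
Gita keeps 60 − 14 = 46, so Gita's payoff is 46 + 121.46 = 167.46.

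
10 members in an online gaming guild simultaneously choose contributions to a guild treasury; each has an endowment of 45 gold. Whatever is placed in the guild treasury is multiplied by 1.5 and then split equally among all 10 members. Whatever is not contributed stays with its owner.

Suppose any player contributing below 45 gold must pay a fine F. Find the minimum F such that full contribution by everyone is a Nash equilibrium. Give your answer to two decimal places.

Given the others contribute fully, the best deviation is to contribute 0 (any partial contribution still incurs the fine and gives up units whose private return 0.1500 is below 1).
Deviating from 45 to 0 saves 45 gold but forfeits the deviator's share of the drop in the guild treasury: 1.5/10 × 45 = 6.75.
So the deviation gain is 45 − 6.75 = 38.25, and the fine must be at least 38.25 gold to wipe it out.

38.25 gold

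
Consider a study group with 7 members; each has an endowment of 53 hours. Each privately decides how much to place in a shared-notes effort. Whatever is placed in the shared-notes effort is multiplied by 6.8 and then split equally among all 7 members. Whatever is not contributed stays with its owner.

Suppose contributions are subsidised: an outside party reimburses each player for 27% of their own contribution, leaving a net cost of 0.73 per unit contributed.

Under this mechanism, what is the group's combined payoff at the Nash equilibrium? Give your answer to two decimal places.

The effective private return per unit is now (6.8/7) / 0.73 = 1.3307 > 1, so every player's dominant strategy flips to full contribution.
So the Nash equilibrium is full contribution by all 7; the group earns 7 × (53 × 0.27 + 6.8 × 53) = 2622.97.

2622.97 hours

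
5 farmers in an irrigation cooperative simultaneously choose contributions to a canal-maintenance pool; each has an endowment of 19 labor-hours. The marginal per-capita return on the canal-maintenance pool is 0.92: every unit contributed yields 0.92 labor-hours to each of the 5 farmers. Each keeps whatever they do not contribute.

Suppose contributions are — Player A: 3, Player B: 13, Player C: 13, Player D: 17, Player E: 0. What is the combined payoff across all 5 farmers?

260.60 labor-hours

Total contributed: 3 + 13 + 13 + 17 + 0 = 46; total kept: 5 × 19 − 46 = 49.
The canal-maintenance pool pays out 0.92 × 5 × 46 = 211.60 in aggregate.
Group total = 49 + 211.60 = 260.60.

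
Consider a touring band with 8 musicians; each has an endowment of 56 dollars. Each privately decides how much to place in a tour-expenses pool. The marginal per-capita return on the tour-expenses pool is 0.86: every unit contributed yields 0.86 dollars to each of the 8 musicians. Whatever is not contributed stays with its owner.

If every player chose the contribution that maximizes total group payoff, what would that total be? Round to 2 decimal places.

Each contributed unit returns 6.880 to the group as a whole (0.86 to each of 8 players), which exceeds 1, so the social optimum is full contribution: group total = 6.880 × 448 = 3082.24.

3082.24 dollars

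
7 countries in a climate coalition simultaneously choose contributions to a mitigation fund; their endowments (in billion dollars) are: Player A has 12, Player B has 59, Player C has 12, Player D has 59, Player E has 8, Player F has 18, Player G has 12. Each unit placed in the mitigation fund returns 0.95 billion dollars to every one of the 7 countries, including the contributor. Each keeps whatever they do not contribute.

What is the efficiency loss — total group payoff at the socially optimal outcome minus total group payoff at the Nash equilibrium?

1017.00 billion dollars

The private return per contributed unit is 0.95 < 1 for everyone, so the Nash equilibrium is zero contribution and the group total is Σ E_j = 12 + 59 + 12 + 59 + 8 + 18 + 12 = 180.
Each contributed unit returns 6.650 to the group, so the social optimum is full contribution by everyone: group total = 6.650 × 180 = 1197.00.
Efficiency loss = (6.650 − 1) × 180 = 1017.00.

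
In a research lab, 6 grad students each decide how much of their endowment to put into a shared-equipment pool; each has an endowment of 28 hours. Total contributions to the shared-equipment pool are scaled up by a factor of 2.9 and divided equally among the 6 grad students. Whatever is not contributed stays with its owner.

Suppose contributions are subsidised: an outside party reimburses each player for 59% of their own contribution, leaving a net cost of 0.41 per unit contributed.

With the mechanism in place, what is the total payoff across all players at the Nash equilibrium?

586.32 hours

With the mechanism, a contributed unit returns (2.9/6) / 0.41 = 1.1789 per unit of net cost to the contributor — now above 1 — so contributing fully is weakly dominant for every player.
At the Nash equilibrium everyone contributes 28. Group total payoff = 6 × (28 × 0.59 + 2.9 × 28) = 586.32.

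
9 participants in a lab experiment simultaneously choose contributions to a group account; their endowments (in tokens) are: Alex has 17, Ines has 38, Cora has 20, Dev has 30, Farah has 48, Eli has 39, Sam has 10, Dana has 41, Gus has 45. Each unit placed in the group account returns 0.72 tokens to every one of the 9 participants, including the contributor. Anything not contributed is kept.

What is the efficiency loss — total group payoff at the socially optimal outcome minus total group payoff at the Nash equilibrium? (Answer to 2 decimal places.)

The private return per contributed unit is 0.72 < 1 for everyone, so the Nash equilibrium is zero contribution and the group total is Σ E_j = 17 + 38 + 20 + 30 + 48 + 39 + 10 + 41 + 45 = 288.
Each contributed unit returns 6.480 to the group, so the social optimum is full contribution by everyone: group total = 6.480 × 288 = 1866.24.
Efficiency loss = (6.480 − 1) × 288 = 1578.24.

1578.24 tokens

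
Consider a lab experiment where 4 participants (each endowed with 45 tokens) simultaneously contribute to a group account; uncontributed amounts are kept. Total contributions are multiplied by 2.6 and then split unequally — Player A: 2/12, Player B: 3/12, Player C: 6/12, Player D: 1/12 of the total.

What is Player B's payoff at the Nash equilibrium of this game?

A player with share s gets back 2.6·s per unit contributed, so full contribution is dominant for anyone with s > 1/2.6 = 0.3846 and zero contribution is dominant for anyone below.
Player C alone (share 6/12) is above the threshold, contributing 45; the remaining 3 contribute 0. Total contributed: 45.
Player B keeps 45 and receives 2.6 × 45 × 3/12 = 29.25 from the group account, for a payoff of 74.25.

74.25 tokens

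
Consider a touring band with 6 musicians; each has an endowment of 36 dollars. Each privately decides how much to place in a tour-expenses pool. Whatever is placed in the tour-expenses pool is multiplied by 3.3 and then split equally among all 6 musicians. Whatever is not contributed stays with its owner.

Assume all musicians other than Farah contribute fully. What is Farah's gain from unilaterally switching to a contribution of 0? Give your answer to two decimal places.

16.20 dollars

Switching from a contribution of 36 to 0 lets Farah keep an extra 36 dollars, but lowers the tour-expenses pool by 36, which costs Farah their own share of that drop: 3.3/6 × 36 = 19.80.
Net gain = 36 − 19.80 = 16.20. The private return per contributed unit (0.5500) is below 1, so free-riding is indeed the best response regardless of what the others do.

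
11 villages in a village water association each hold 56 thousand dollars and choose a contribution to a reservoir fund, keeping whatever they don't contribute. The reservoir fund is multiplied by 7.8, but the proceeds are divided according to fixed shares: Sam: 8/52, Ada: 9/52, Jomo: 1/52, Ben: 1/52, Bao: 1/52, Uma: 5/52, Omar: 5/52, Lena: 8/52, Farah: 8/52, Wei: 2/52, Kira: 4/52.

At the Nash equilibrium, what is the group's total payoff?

For player j, contributing a unit is worthwhile iff 7.8 × (j's share) ≥ 1, i.e. iff j's share is at least 0.1282.
The shares above 0.1282 belong to Sam, Ada, Lena and Farah, contributing 56 each; the remaining 7 contribute 0. Total contributed: 224.
The reservoir fund pays out 7.8 × 224 = 1747.20 in total (split across the unequal shares, but the aggregate is all that matters for the group sum).
The 7 free-riders keep 56 each, adding 392. Group total = 392 + 1747.20 = 2139.20.

2139.20 thousand dollars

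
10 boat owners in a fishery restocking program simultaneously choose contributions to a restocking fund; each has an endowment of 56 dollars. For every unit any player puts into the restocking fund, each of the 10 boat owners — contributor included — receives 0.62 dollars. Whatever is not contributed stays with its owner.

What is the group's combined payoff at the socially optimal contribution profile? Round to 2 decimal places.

Each contributed unit returns 6.200 to the group as a whole (0.62 to each of 10 players), which exceeds 1, so the social optimum is full contribution: group total = 6.200 × 560 = 3472.00.

3472.00 dollars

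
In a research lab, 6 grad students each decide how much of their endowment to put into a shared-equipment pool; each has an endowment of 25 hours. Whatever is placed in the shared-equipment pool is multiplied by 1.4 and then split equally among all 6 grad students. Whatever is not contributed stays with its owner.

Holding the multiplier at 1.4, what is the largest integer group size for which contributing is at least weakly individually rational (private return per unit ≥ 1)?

Private return per unit is 1.4/(group size), which is ≥ 1 whenever the group size is ≤ 1.4.
The largest such integer is 1.

1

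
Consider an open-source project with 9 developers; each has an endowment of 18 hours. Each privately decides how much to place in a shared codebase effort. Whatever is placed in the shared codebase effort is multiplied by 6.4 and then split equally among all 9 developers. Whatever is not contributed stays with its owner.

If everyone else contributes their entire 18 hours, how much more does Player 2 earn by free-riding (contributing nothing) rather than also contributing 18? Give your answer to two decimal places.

5.20 hours

Switching from a contribution of 18 to 0 lets Player 2 keep an extra 18 hours, but lowers the shared codebase effort by 18, which costs Player 2 their own share of that drop: 6.4/9 × 18 = 12.80.
Net gain = 18 − 12.80 = 5.20. The private return per contributed unit (0.7111) is below 1, so free-riding is indeed the best response regardless of what the others do.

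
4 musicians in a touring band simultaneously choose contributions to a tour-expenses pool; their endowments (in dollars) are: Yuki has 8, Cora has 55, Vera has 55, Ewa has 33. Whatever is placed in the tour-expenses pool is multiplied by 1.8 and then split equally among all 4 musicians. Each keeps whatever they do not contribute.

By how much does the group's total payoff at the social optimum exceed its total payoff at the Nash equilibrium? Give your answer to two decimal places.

The private return per contributed unit is 1.8/4 = 0.4500 < 1 for every player regardless of endowment, so the Nash equilibrium is zero contribution and the group total is Σ E_j = 8 + 55 + 55 + 33 = 151.
Each contributed unit returns 1.800 to the group, so the social optimum is full contribution by everyone: group total = 1.800 × 151 = 271.80.
Efficiency loss = (1.800 − 1) × 151 = 120.80.

120.80 dollars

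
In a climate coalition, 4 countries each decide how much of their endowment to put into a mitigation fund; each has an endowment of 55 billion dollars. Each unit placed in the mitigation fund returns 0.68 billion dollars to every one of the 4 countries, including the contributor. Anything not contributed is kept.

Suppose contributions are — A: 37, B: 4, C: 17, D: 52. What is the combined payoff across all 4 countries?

Total contributed: 37 + 4 + 17 + 52 = 110; total kept: 4 × 55 − 110 = 110.
The mitigation fund pays out 0.68 × 4 × 110 = 299.20 in aggregate.
Group total = 110 + 299.20 = 409.20.

409.20 billion dollars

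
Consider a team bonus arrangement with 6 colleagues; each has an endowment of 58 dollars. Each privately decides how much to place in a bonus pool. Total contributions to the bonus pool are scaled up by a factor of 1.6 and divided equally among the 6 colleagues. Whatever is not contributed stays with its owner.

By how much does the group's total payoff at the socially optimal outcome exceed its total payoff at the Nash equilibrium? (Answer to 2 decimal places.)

Each contributed unit returns 1.6/6 = 0.2667 to its contributor — below 1 — so contributing 0 is dominant for every player. At the Nash equilibrium everyone keeps their 58, and the group total is 6 × 58 = 348.
Each contributed unit returns 1.600 to the group as a whole (0.2667 to each of 6 players), which exceeds 1, so the social optimum is full contribution: group total = 1.600 × 348 = 556.80.
Efficiency loss = 556.80 − 348 = 208.80.

208.80 dollars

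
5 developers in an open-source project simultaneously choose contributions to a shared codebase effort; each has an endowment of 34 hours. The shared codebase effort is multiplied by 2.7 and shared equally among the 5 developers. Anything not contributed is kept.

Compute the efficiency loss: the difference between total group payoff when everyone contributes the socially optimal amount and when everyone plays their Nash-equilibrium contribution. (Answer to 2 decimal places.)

289.00 hours

Each contributed unit returns 2.7/5 = 0.5400 to its contributor — below 1 — so contributing 0 is dominant for every player. At the Nash equilibrium everyone keeps their 34, and the group total is 5 × 34 = 170.
Each contributed unit returns 2.700 to the group as a whole (0.5400 to each of 5 players), which exceeds 1, so the social optimum is full contribution: group total = 2.700 × 170 = 459.00.
Efficiency loss = 459.00 − 170 = 289.00.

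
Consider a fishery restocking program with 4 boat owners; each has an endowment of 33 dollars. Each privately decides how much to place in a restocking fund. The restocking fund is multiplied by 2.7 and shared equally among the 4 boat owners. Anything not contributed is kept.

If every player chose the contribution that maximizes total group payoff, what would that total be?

Each contributed unit returns 2.700 to the group as a whole (0.6750 to each of 4 players), which exceeds 1, so the social optimum is full contribution: group total = 2.700 × 132 = 356.40.

356.40 dollars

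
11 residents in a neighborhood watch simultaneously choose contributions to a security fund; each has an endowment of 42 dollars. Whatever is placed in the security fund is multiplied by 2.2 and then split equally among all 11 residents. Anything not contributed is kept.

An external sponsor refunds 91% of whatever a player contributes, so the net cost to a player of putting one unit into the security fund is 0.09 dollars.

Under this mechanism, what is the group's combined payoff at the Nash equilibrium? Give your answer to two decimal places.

With the mechanism, a contributed unit returns (2.2/11) / 0.09 = 2.2222 per unit of net cost to the contributor — now above 1 — so contributing fully is weakly dominant for every player.
So the Nash equilibrium is full contribution by all 11; the group earns 11 × (42 × 0.91 + 2.2 × 42) = 1436.82.

1436.82 dollars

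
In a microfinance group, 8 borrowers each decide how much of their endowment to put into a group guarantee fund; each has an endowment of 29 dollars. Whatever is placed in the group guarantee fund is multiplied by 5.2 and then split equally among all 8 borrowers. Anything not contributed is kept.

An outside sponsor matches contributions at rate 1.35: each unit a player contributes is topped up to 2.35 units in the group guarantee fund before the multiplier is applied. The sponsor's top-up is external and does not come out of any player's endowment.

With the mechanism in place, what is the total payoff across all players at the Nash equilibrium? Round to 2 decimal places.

2835.04 dollars

The effective private return per unit is now 5.2 × 2.35 / 8 = 1.5275 > 1, so every player's dominant strategy flips to full contribution.
So the Nash equilibrium is full contribution by all 8; the group earns 5.2 × 2.35 × 232 = 2835.04.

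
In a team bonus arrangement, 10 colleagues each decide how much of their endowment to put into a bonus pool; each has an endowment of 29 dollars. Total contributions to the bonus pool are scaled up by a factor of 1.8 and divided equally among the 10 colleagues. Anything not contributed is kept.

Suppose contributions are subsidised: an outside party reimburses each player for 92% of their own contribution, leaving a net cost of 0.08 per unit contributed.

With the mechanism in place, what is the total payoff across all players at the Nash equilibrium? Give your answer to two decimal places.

788.80 dollars

The effective private return per unit is now (1.8/10) / 0.08 = 2.2500 > 1, so every player's dominant strategy flips to full contribution.
So the Nash equilibrium is full contribution by all 10; the group earns 10 × (29 × 0.92 + 1.8 × 29) = 788.80.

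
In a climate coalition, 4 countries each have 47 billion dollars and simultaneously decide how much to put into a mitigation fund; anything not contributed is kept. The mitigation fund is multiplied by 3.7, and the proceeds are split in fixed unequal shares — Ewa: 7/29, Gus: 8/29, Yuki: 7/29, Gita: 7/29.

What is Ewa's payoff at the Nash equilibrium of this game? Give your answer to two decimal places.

For player j, contributing a unit is worthwhile iff 3.7 × (j's share) ≥ 1, i.e. iff j's share is at least 0.2703.
Gus alone (share 8/29) is above the threshold, contributing 47; the remaining 3 contribute 0. Total contributed: 47.
Ewa keeps 47 and receives 3.7 × 47 × 7/29 = 41.98 from the mitigation fund, for a payoff of 88.98.

88.98 billion dollars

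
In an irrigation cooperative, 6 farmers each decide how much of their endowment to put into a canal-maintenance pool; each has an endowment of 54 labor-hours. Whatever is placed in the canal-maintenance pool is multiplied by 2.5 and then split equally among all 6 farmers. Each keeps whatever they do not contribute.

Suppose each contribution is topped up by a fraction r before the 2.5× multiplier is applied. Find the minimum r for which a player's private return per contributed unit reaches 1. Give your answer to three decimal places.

1.400

With matching at rate r, one contributed unit becomes (1 + r) in the canal-maintenance pool and returns 2.5 × (1 + r) / 6 to the contributor.
Setting this equal to 1: 1 + r = 6/2.5 = 2.4000.
So the minimum matching rate is r = 2.4000 − 1 = 1.400.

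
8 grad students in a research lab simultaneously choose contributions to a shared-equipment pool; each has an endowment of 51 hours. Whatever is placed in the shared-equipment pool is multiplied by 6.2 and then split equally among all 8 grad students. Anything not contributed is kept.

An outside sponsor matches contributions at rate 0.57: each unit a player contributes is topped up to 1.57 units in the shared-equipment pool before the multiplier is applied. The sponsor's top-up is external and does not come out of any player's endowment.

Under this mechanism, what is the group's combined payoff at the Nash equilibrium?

3971.47 hours

With the mechanism, a contributed unit returns 6.2 × 1.57 / 8 = 1.2168 per unit of net cost to the contributor — now above 1 — so contributing fully is weakly dominant for every player.
At the Nash equilibrium everyone contributes 51. Group total payoff = 6.2 × 1.57 × 408 = 3971.47.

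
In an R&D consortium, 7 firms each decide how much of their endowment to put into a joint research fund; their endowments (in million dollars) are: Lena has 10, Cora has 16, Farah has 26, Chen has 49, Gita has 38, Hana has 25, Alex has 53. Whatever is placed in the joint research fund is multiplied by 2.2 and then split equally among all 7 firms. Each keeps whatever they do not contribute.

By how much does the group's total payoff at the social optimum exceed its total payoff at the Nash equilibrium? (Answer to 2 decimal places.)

The private return per contributed unit is 2.2/7 = 0.3143 < 1 for every player regardless of endowment, so the Nash equilibrium is zero contribution and the group total is Σ E_j = 10 + 16 + 26 + 49 + 38 + 25 + 53 = 217.
Each contributed unit returns 2.200 to the group, so the social optimum is full contribution by everyone: group total = 2.200 × 217 = 477.40.
Efficiency loss = (2.200 − 1) × 217 = 260.40.

260.40 million dollars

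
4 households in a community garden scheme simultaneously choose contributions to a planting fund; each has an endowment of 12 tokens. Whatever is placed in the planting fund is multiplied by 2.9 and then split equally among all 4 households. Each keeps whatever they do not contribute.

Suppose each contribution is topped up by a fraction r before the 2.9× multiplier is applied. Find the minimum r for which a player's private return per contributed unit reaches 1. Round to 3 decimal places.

0.379

With matching at rate r, one contributed unit becomes (1 + r) in the planting fund and returns 2.9 × (1 + r) / 4 to the contributor.
Setting this equal to 1: 1 + r = 4/2.9 = 1.3793.
So the minimum matching rate is r = 1.3793 − 1 = 0.379.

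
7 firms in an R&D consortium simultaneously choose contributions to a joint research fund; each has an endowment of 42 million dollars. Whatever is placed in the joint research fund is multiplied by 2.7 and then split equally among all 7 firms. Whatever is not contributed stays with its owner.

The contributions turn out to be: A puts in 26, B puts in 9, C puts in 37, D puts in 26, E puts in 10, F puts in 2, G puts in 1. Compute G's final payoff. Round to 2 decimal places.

Total contributed: 26 + 9 + 37 + 26 + 10 + 2 + 1 = 111.
Each receives 2.7 × 111 / 7 = 42.81 from the joint research fund.
G keeps 42 − 1 = 41, so G's payoff is 41 + 42.81 = 83.81.

83.81 million dollars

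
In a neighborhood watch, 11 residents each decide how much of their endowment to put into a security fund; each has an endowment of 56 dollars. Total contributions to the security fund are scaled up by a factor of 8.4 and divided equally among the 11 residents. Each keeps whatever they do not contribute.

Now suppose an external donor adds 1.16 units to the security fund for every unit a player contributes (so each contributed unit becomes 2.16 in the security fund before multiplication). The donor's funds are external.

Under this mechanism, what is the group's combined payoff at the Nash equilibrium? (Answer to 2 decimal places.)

11176.70 dollars

The effective private return per unit is now 8.4 × 2.16 / 11 = 1.6495 > 1, so every player's dominant strategy flips to full contribution.
At the Nash equilibrium everyone contributes 56. Group total payoff = 8.4 × 2.16 × 616 = 11176.70.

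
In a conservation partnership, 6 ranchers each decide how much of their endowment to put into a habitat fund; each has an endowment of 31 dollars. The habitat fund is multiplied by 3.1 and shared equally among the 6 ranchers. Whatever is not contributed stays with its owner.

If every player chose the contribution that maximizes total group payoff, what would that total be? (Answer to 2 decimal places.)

Each contributed unit returns 3.100 to the group as a whole (0.5167 to each of 6 players), which exceeds 1, so the social optimum is full contribution: group total = 3.100 × 186 = 576.60.

576.60 dollars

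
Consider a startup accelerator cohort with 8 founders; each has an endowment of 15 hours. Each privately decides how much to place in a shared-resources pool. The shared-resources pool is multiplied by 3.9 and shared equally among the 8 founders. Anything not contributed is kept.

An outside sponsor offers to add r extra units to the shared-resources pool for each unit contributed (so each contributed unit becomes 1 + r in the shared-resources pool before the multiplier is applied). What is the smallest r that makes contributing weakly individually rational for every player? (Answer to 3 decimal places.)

With matching at rate r, one contributed unit becomes (1 + r) in the shared-resources pool and returns 3.9 × (1 + r) / 8 to the contributor.
Setting this equal to 1: 1 + r = 8/3.9 = 2.0513.
So the minimum matching rate is r = 2.0513 − 1 = 1.051.

1.051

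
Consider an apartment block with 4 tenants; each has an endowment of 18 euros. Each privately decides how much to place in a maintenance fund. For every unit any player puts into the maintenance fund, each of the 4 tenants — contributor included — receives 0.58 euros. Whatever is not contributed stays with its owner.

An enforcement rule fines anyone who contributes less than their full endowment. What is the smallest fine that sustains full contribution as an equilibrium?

Given the others contribute fully, the best deviation is to contribute 0 (any partial contribution still incurs the fine and gives up units whose private return 0.58 is below 1).
Deviating from 18 to 0 saves 18 euros but forfeits the deviator's share of the drop in the maintenance fund: 0.58 × 18 = 10.44.
So the deviation gain is 18 − 10.44 = 7.56, and the fine must be at least 7.56 euros to wipe it out.

7.56 euros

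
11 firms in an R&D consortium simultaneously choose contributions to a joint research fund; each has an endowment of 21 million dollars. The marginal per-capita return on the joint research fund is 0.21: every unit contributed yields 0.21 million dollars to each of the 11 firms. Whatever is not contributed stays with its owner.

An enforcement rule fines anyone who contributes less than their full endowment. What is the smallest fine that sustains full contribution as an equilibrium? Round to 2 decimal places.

16.59 million dollars

Given the others contribute fully, the best deviation is to contribute 0 (any partial contribution still incurs the fine and gives up units whose private return 0.21 is below 1).
Deviating from 21 to 0 saves 21 million dollars but forfeits the deviator's share of the drop in the joint research fund: 0.21 × 21 = 4.41.
So the deviation gain is 21 − 4.41 = 16.59, and the fine must be at least 16.59 million dollars to wipe it out.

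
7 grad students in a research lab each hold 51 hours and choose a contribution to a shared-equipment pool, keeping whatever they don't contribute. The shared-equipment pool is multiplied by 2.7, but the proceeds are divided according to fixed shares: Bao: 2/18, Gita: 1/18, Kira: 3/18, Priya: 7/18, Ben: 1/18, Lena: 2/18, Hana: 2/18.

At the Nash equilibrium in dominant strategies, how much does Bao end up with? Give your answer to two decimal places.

Each unit j contributes comes back to j as 2.7 × (j's share), so j prefers to contribute only if that share exceeds 1/2.7 = 0.3704; otherwise keeping the unit dominates.
The only share above 0.3704 is Priya's 7/18, contributing 51; the remaining 6 contribute 0. Total contributed: 51.
Bao keeps 51 and receives 2.7 × 51 × 2/18 = 15.30 from the shared-equipment pool, for a payoff of 66.30.

66.30 hours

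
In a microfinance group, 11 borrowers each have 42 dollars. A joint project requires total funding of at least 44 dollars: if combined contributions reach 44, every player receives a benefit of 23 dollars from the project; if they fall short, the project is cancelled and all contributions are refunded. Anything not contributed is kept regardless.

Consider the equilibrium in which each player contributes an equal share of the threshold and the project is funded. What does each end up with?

61 dollars

Equal share of the threshold: 44/11 = 4.
At this profile no one gains by cutting their contribution: any cut drops the total below 44, the project is cancelled, contributions are refunded, and the deviator ends with 42, which is less than 42 − 4 + 23 = 61. Contributing more than 4 just wastes the excess. So contributing exactly 4 is a best response.
Each player's payoff: 42 − 4 + 23 = 61.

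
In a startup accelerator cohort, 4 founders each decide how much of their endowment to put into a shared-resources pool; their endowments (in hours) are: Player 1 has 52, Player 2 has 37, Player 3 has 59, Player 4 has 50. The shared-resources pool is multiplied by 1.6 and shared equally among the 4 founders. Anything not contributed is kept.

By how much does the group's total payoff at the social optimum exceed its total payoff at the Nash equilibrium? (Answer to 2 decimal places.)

118.80 hours

The private return per contributed unit is 1.6/4 = 0.4000 < 1 for every player regardless of endowment, so the Nash equilibrium is zero contribution and the group total is Σ E_j = 52 + 37 + 59 + 50 = 198.
Each contributed unit returns 1.600 to the group, so the social optimum is full contribution by everyone: group total = 1.600 × 198 = 316.80.
Efficiency loss = (1.600 − 1) × 198 = 118.80.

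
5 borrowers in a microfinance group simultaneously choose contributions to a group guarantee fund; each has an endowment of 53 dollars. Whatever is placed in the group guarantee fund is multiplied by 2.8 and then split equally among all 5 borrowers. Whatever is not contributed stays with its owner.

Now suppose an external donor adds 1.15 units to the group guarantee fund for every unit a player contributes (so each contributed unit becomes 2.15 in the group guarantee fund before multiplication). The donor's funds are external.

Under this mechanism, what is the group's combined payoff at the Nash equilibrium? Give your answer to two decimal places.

Under the mechanism each unit contributed yields 2.8 × 2.15 / 5 = 1.2040 back to its contributor per unit of net cost, which exceeds 1, making full contribution the dominant choice for everyone.
At the Nash equilibrium everyone contributes 53. Group total payoff = 2.8 × 2.15 × 265 = 1595.30.

1595.30 dollars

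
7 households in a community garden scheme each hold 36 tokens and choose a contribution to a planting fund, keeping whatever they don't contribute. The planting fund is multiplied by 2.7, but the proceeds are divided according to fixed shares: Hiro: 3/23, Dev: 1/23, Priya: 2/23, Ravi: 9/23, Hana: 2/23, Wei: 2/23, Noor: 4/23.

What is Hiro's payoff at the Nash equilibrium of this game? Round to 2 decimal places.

For player j, contributing a unit is worthwhile iff 2.7 × (j's share) ≥ 1, i.e. iff j's share is at least 0.3704.
Ravi alone (share 9/23) is above the threshold, contributing 36; the remaining 6 contribute 0. Total contributed: 36.
Hiro keeps 36 and receives 2.7 × 36 × 3/23 = 12.68 from the planting fund, for a payoff of 48.68.

48.68 tokens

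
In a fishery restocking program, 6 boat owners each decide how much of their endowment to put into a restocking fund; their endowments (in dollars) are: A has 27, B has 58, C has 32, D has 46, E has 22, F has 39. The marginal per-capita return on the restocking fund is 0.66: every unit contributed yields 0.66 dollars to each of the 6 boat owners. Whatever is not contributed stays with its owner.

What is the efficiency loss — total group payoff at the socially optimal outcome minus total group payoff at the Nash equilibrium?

663.04 dollars

The private return per contributed unit is 0.66 < 1 for everyone, so the Nash equilibrium is zero contribution and the group total is Σ E_j = 27 + 58 + 32 + 46 + 22 + 39 = 224.
Each contributed unit returns 3.960 to the group, so the social optimum is full contribution by everyone: group total = 3.960 × 224 = 887.04.
Efficiency loss = (3.960 − 1) × 224 = 663.04.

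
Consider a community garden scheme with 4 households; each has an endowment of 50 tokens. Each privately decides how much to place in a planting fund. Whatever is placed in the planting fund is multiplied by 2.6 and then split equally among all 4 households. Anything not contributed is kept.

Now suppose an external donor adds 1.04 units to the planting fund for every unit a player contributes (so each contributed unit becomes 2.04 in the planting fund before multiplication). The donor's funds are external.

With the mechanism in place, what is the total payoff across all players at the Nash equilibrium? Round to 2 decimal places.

The effective private return per unit is now 2.6 × 2.04 / 4 = 1.3260 > 1, so every player's dominant strategy flips to full contribution.
So the Nash equilibrium is full contribution by all 4; the group earns 2.6 × 2.04 × 200 = 1060.80.

1060.80 tokens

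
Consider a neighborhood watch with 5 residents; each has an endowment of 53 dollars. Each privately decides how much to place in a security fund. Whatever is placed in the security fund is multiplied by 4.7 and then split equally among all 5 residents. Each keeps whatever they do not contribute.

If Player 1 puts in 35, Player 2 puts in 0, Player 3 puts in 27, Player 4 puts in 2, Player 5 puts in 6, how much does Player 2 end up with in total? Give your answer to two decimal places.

118.80 dollars

Total contributed: 35 + 0 + 27 + 2 + 6 = 70.
Each receives 4.7 × 70 / 5 = 65.80 from the security fund.
Player 2 keeps 53 − 0 = 53, so Player 2's payoff is 53 + 65.80 = 118.80.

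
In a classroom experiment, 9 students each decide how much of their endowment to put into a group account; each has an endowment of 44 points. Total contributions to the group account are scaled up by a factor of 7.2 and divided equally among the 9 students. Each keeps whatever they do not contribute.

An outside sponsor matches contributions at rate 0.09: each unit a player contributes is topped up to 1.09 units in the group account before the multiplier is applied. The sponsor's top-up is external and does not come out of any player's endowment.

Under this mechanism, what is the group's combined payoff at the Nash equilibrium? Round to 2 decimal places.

396.00 points

The effective private return is 7.2 × 1.09 / 9 = 0.8720, which is still under 1, so the mechanism doesn't change anyone's dominant strategy: zero contribution.
At the Nash equilibrium no one contributes; group total payoff = 9 × 44 = 396.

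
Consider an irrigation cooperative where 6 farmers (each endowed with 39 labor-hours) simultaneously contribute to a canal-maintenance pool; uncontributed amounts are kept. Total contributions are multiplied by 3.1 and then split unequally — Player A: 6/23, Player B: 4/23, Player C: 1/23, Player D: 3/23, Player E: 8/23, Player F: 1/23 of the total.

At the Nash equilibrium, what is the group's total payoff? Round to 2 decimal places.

315.90 labor-hours

A player with share s gets back 3.1·s per unit contributed, so full contribution is dominant for anyone with s > 1/3.1 = 0.3226 and zero contribution is dominant for anyone below.
Player E alone (share 8/23) is above the threshold, contributing 39; the remaining 5 contribute 0. Total contributed: 39.
The canal-maintenance pool pays out 3.1 × 39 = 120.90 in total (split across the unequal shares, but the aggregate is all that matters for the group sum).
The 5 free-riders keep 39 each, adding 195. Group total = 195 + 120.90 = 315.90.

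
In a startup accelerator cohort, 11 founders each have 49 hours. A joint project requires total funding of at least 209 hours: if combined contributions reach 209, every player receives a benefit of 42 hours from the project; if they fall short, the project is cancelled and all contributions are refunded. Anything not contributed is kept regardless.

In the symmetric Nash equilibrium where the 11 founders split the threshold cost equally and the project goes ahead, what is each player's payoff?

Equal share of the threshold: 209/11 = 19.
At this profile no one gains by cutting their contribution: any cut drops the total below 209, the project is cancelled, contributions are refunded, and the deviator ends with 49, which is less than 49 − 19 + 42 = 72. Contributing more than 19 just wastes the excess. So contributing exactly 19 is a best response.
Each player's payoff: 49 − 19 + 42 = 72.

72 hours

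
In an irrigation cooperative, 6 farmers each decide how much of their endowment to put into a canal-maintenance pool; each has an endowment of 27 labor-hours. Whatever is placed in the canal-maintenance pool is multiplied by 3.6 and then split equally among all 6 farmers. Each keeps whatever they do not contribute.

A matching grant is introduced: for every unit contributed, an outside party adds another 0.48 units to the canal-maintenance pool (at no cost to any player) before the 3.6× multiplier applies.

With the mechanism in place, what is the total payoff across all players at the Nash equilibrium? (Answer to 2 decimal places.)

162.00 labor-hours

Even with the mechanism, each unit contributed returns only 3.6 × 1.48 / 6 = 0.8880 per unit of net cost, so contributing nothing is still dominant.
Everyone keeps their endowment and the group total is 6 × 27 = 162.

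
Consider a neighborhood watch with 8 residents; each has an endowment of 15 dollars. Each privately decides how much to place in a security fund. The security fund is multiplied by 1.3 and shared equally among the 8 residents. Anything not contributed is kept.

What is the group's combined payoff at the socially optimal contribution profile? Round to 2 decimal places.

Each contributed unit returns 1.300 to the group as a whole (0.1625 to each of 8 players), which exceeds 1, so the social optimum is full contribution: group total = 1.300 × 120 = 156.00.

156.00 dollars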